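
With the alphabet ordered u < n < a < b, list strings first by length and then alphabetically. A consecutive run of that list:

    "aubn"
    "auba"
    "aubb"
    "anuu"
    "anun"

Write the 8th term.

annu

Advancing 3 positions from anun through anun → anua → anub reaches term 8.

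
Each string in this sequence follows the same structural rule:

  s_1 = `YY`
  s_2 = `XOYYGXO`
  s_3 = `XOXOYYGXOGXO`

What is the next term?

s(k+1) = XO·s(k)·GXO, so each term gains XO as a prefix and GXO as a suffix.
Applying this once more to XOXOYYGXOGXO:

XOXOXOYYGXOGXOGXO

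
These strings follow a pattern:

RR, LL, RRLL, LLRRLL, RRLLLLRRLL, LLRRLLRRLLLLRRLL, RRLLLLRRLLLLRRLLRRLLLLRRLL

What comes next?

LLRRLLRRLLLLRRLLRRLLLLRRLLLLRRLLRRLLLLRRLL

From term 3 onward, concatenate the second-to-last term with the last: RR·LL = RRLL, LL·RRLL = LLRRLL, …
The next term joins LLRRLLRRLLLLRRLL and RRLLLLRRLLLLRRLLRRLLLLRRLL.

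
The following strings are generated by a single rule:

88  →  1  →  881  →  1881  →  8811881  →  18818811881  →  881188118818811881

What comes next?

Each term (from the third on) is the two preceding terms concatenated in order: term 3 = 88·1 = 881.
The next term joins 18818811881 and 881188118818811881.

18818811881881188118818811881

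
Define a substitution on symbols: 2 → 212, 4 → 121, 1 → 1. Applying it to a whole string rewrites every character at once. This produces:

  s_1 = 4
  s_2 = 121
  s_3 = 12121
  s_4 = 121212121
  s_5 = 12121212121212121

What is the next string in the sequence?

Rewriting the 17 symbols of 12121212121212121 one by one yields 1 212 1 212 1 212 1 212 1 212 1 212 1 212 1 212 1; concatenated:

121212121212121212121212121212121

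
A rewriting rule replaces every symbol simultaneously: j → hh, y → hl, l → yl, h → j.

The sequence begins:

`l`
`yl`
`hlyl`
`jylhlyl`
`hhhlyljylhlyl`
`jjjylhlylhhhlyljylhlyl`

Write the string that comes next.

Replace each of the 22 characters of jjjylhlylhhhlyljylhlyl in place — hh hh hh hl yl j yl hl yl j j j yl hl yl hh hl yl j yl hl yl — and concatenate.

hhhhhhhlyljylhlyljjjylhlylhhhlyljylhlyl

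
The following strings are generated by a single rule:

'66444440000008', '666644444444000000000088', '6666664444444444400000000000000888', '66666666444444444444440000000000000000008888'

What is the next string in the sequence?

666666666644444444444444444000000000000000000000088888

The n-th term is 2n 6's then 3n+2 4's then 4n+2 0's then n 8's (n = 1, 2, …).
For the next term, n = 5, so the run lengths are 10, 17, 22, 5.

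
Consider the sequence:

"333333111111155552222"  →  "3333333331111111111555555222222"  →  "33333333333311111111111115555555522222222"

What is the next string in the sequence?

333333333333333111111111111111155555555552222222222

Term n consists of 3n 3's, followed by 3n+1 1's, followed by 2n 5's, followed by 2n 2's, where the shown terms are n = 2, 3, 4.
Setting n = 5 gives 15, 16, 10, 10 characters in each block.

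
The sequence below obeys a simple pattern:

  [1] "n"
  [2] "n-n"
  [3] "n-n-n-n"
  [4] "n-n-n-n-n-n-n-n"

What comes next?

n-n-n-n-n-n-n-n-n-n-n-n-n-n-n-n

Each string is two copies of the previous one joined by '-'.
So the next term is two copies of n-n-n-n-n-n-n-n with '-' between the halves.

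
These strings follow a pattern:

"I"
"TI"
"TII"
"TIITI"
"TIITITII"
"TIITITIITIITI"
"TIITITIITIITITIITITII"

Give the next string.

TIITITIITIITITIITITIITIITITIITIITI

From term 3 onward, concatenate the last term with the second-to-last: TI·I = TII, TII·TI = TIITI, …
So term 8 is TIITITIITIITITIITITII·TIITITIITIITI.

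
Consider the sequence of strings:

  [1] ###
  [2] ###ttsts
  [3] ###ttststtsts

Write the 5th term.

Every step adds ttsts to the end: s(k+1) = s(k)·ttsts.
From ###ttststtsts, 2 further steps: ###ttststtsts → ###ttststtststtsts → (answer).

###ttststtststtststtsts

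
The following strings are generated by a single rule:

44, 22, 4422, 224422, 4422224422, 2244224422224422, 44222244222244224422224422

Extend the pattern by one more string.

224422442222442244222244222244224422224422

From term 3 onward, concatenate the second-to-last term with the last: 44·22 = 4422, 22·4422 = 224422, …
The next term joins 2244224422224422 and 44222244222244224422224422.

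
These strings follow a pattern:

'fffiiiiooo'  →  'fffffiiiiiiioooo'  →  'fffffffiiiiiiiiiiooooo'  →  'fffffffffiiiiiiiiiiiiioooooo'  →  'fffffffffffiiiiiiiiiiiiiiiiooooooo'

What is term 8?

fffffffffffffffffiiiiiiiiiiiiiiiiiiiiiiiiioooooooooo

The n-th term is 2n+1 f's then 3n+1 i's then n+2 o's (n = 1, 2, …).
Setting n = 8 gives 17, 25, 10 characters in each block.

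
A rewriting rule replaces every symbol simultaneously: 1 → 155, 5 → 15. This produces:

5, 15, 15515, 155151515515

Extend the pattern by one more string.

Rewriting each symbol of 155151515515: 1→155, 5→15, 5→15, 1→155, 5→15, 1→155, 5→15, 1→155, 5→15, 5→15, 1→155, 5→15, which concatenates to 155 15 15 155 15 155 15 155 15 15 155 15.

15515151551515515155151515515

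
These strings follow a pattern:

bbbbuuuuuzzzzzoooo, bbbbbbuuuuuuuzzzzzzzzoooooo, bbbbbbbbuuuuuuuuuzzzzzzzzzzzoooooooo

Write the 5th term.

Each string has the form b^{2n+2} u^{2n+3} z^{3n+2} o^{2n+2} (n = 1, 2, …).
For term 5, n = 5, so the run lengths are 12, 13, 17, 12.

bbbbbbbbbbbbuuuuuuuuuuuuuzzzzzzzzzzzzzzzzzoooooooooooo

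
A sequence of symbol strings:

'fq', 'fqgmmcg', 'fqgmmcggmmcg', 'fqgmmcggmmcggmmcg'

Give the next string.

fqgmmcggmmcggmmcggmmcg

Each term is the previous one with gmmcg appended.
So the next term is fqgmmcggmmcggmmcg·gmmcg.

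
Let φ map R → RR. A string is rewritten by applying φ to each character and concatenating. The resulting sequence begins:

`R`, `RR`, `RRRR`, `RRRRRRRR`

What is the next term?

Apply φ to RRRRRRRR symbol by symbol: R→RR, R→RR, R→RR, R→RR, R→RR, R→RR, R→RR, R→RR; joined: RR RR RR RR RR RR RR RR.

RRRRRRRRRRRRRRRR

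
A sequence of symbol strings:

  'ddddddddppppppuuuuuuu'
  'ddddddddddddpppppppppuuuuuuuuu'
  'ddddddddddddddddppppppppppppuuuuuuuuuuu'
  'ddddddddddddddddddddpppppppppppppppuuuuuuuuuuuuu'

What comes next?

Each string has the form d^{4n} p^{3n} u^{2n+3}, where the shown terms are n = 2, 3, 4, 5.
At n = 6 the blocks have lengths 24, 18, 15.

ddddddddddddddddddddddddppppppppppppppppppuuuuuuuuuuuuuuu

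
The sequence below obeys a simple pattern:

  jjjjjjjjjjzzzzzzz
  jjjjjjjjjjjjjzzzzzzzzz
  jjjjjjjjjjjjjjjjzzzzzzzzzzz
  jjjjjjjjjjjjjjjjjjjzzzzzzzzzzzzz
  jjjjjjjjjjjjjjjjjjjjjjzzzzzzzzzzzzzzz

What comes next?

Each string has the form j^{3n+1} z^{2n+1}, where the shown terms are n = 3, 4, 5, 6, 7.
Setting n = 8 gives 25, 17 characters in each block.

jjjjjjjjjjjjjjjjjjjjjjjjjzzzzzzzzzzzzzzzzz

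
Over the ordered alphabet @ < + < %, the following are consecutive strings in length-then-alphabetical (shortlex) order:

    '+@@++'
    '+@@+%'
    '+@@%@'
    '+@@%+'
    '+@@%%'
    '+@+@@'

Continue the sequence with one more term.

+@+@+

The successor of +@+@@ increments the rightmost position that isn't already % and resets every position after it to @.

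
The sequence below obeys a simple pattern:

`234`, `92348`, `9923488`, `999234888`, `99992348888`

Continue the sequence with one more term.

Every step adds 9 to the front and 8 to the end of the previous string.
One more step from 99992348888 gives the answer.

9999923488888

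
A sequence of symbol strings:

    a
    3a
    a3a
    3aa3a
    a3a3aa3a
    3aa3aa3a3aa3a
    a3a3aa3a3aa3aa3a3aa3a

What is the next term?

From term 3 onward, concatenate the second-to-last term with the last: a·3a = a3a, 3a·a3a = 3aa3a, …
Continuing: 3aa3aa3a3aa3a · a3a3aa3a3aa3aa3a3aa3a gives term 8.

3aa3aa3a3aa3aa3a3aa3a3aa3aa3a3aa3a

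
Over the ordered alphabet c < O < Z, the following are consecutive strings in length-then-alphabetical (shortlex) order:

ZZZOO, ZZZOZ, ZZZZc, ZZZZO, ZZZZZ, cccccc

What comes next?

cccccO

Find the rightmost character of cccccc below Z, bump it to the next letter, and reset everything to its right to c.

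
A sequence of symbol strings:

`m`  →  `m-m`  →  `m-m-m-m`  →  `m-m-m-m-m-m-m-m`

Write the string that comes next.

m-m-m-m-m-m-m-m-m-m-m-m-m-m-m-m

Every step duplicates the string with '-' between the halves.
So the next term is two copies of m-m-m-m-m-m-m-m with '-' between the halves.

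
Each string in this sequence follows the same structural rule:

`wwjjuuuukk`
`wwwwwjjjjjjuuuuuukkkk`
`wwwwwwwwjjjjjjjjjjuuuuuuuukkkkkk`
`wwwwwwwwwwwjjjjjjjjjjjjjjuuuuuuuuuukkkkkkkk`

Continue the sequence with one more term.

Each string has the form w^{3n-1} j^{4n-2} u^{2n+2} k^{2n} (n = 1, 2, …).
Setting n = 5 gives 14, 18, 12, 10 characters in each block.

wwwwwwwwwwwwwwjjjjjjjjjjjjjjjjjjuuuuuuuuuuuukkkkkkkkkk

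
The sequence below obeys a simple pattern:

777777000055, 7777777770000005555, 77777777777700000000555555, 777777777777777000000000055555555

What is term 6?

77777777777777777777700000000000000555555555555

Each string has the form 7^{3n} 0^{2n} 5^{2n-2}, where the shown terms are n = 2, 3, 4, 5.
For term 6, n = 7, so the run lengths are 21, 14, 12.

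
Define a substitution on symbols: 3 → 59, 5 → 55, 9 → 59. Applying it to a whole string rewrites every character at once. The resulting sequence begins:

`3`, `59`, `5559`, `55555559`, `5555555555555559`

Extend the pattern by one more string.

55555555555555555555555555555559

Applying the rule to each of the 16 symbols of 5555555555555559 gives the pieces 55 55 55 55 55 55 55 55 55 55 55 55 55 55 55 59, which concatenate to the answer.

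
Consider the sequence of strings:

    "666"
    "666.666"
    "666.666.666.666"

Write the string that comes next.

Every step duplicates the string with '.' between the halves.
Doubling 666.666.666.666 with '.' between the halves:

666.666.666.666.666.666.666.666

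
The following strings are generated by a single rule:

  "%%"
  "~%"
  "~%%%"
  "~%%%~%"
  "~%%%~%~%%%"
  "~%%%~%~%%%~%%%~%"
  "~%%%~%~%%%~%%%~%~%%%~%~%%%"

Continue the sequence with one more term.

From term 3 onward, concatenate the last term with the second-to-last: ~%·%% = ~%%%, ~%%%·~% = ~%%%~%, …
The next term joins ~%%%~%~%%%~%%%~%~%%%~%~%%% and ~%%%~%~%%%~%%%~%.

~%%%~%~%%%~%%%~%~%%%~%~%%%~%%%~%~%%%~%%%~%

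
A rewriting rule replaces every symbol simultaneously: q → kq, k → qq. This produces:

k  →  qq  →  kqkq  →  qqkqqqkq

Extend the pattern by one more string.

kqkqqqkqkqkqqqkq

Expanding qqkqqqkq: q→kq, q→kq, k→qq, q→kq, q→kq, q→kq, k→qq, q→kq. Concatenated: kq kq qq kq kq kq qq kq.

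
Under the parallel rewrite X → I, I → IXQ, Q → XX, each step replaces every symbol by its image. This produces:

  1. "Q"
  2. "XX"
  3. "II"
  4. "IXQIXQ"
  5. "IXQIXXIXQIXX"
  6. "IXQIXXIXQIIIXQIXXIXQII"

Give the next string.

φ(IXQIXXIXQIIIXQIXXIXQII) expands symbol-by-symbol to IXQ I XX IXQ I I IXQ I XX IXQ IXQ IXQ I XX IXQ I I IXQ I XX IXQ IXQ; joining the 22 pieces gives the next term.

IXQIXXIXQIIIXQIXXIXQIXQIXQIXXIXQIIIXQIXXIXQIXQ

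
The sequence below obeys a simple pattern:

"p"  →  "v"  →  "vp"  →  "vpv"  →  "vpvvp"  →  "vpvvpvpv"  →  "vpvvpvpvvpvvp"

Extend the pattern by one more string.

vpvvpvpvvpvvpvpvvpvpv

This is a Fibonacci-style word recurrence s(k) = s(k−1)·s(k−2): e.g. v·p = vp.
Continuing: vpvvpvpvvpvvp · vpvvpvpv gives term 8.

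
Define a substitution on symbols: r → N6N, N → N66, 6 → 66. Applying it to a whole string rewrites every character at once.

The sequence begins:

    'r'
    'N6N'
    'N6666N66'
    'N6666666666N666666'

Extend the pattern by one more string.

Replace each of the 18 characters of N6666666666N666666 in place — N66 66 66 66 66 66 66 66 66 66 66 N66 66 66 66 66 66 66 — and concatenate.

N6666666666666666666666N66666666666666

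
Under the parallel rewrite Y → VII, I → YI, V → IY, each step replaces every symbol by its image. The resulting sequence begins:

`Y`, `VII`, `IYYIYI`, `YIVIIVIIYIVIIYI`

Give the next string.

Rewriting the 15 symbols of YIVIIVIIYIVIIYI one by one yields VII YI IY YI YI IY YI YI VII YI IY YI YI VII YI; concatenated:

VIIYIIYYIYIIYYIYIVIIYIIYYIYIVIIYI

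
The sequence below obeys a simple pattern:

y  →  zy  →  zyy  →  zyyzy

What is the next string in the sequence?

From term 3 onward, concatenate the last term with the second-to-last: zy·y = zyy, zyy·zy = zyyzy, …
The next term joins zyyzy and zyy.

zyyzyzyy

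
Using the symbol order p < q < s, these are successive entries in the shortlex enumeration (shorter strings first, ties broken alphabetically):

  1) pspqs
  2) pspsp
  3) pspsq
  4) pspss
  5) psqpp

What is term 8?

psqqp

Advancing 3 positions from psqpp through psqpp → psqpq → psqps reaches term 8.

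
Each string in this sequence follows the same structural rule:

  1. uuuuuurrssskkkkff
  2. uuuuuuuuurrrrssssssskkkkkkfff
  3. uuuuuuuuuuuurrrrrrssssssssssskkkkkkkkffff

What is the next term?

The n-th term is 3n+3 u's then 2n r's then 4n-1 s's then 2n+2 k's then n+1 f's (n = 1, 2, …).
Setting n = 4 gives 15, 8, 15, 10, 5 characters in each block.

uuuuuuuuuuuuuuurrrrrrrrssssssssssssssskkkkkkkkkkfffff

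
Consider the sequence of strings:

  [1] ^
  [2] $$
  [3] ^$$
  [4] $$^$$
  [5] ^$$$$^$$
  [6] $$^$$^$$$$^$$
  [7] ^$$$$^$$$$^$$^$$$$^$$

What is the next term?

$$^$$^$$$$^$$^$$$$^$$$$^$$^$$$$^$$

This is a Fibonacci-style word recurrence s(k) = s(k−2)·s(k−1): e.g. ^·$$ = ^$$.
So term 8 is $$^$$^$$$$^$$·^$$$$^$$$$^$$^$$$$^$$.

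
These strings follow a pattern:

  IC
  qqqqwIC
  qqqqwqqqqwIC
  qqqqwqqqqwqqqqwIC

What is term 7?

Each term is the previous one with qqqqw prepended.
From qqqqwqqqqwqqqqwIC, 3 further steps: qqqqwqqqqwqqqqwIC → qqqqwqqqqwqqqqwqqqqwIC → qqqqwqqqqwqqqqwqqqqwqqqqwIC → (answer).

qqqqwqqqqwqqqqwqqqqwqqqqwqqqqwIC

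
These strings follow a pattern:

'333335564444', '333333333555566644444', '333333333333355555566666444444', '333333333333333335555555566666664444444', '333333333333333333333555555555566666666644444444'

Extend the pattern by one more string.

333333333333333333333333355555555555566666666666444444444

Reading off run lengths: 3 runs 5, 9, 13, 17, 21; 5 runs 2, 4, 6, 8, 10; 6 runs 1, 3, 5, 7, 9; 4 runs 4, 5, 6, 7, 8 — each is linear in n (n = 1, 2, …).
At n = 6 the blocks have lengths 25, 12, 11, 9.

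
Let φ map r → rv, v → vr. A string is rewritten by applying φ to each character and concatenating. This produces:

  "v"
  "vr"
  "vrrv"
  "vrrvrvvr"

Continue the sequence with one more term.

Expanding vrrvrvvr: v→vr, r→rv, r→rv, v→vr, r→rv, v→vr, v→vr, r→rv. Concatenated: vr rv rv vr rv vr vr rv.

vrrvrvvrrvvrvrrv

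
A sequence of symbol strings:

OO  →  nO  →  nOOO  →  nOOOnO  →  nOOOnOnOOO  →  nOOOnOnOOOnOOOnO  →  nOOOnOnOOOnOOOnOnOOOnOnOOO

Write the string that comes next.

From term 3 onward, concatenate the last term with the second-to-last: nO·OO = nOOO, nOOO·nO = nOOOnO, …
Continuing: nOOOnOnOOOnOOOnOnOOOnOnOOO · nOOOnOnOOOnOOOnO gives term 8.

nOOOnOnOOOnOOOnOnOOOnOnOOOnOOOnOnOOOnOOOnO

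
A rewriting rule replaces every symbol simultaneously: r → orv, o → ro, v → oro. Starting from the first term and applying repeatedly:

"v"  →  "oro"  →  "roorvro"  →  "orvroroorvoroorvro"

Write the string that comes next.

roorvoroorvroorvroroorvororoorvroroorvoroorvro

Applying the rule to each of the 18 symbols of orvroroorvoroorvro gives the pieces ro orv oro orv ro orv ro ro orv oro ro orv ro ro orv oro orv ro, which concatenate to the answer.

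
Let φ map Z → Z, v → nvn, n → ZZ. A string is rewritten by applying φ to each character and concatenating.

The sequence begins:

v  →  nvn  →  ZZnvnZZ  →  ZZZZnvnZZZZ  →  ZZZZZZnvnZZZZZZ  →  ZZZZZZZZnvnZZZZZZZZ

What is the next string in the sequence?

ZZZZZZZZZZnvnZZZZZZZZZZ

Replace each of the 19 characters of ZZZZZZZZnvnZZZZZZZZ in place — Z Z Z Z Z Z Z Z ZZ nvn ZZ Z Z Z Z Z Z Z Z — and concatenate.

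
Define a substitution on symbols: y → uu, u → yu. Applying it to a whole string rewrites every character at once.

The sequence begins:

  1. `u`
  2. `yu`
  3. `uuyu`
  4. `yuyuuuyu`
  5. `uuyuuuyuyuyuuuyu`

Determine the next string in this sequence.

φ(uuyuuuyuyuyuuuyu) expands symbol-by-symbol to yu yu uu yu yu yu uu yu uu yu uu yu yu yu uu yu; joining the 16 pieces gives the next term.

yuyuuuyuyuyuuuyuuuyuuuyuyuyuuuyu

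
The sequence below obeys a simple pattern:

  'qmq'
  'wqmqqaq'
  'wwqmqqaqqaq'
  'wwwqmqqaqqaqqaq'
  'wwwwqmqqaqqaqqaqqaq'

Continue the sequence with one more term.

wwwwwqmqqaqqaqqaqqaqqaq

s(k+1) = w·s(k)·qaq, so each term gains w as a prefix and qaq as a suffix.
So the next term is w·wwwwqmqqaqqaqqaqqaq·qaq.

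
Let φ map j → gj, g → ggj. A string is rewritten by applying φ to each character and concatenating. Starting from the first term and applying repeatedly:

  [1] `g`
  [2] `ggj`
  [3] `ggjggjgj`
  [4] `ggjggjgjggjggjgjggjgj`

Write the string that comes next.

Rewriting the 21 symbols of ggjggjgjggjggjgjggjgj one by one yields ggj ggj gj ggj ggj gj ggj gj ggj ggj gj ggj ggj gj ggj gj ggj ggj gj ggj gj; concatenated:

ggjggjgjggjggjgjggjgjggjggjgjggjggjgjggjgjggjggjgjggjgj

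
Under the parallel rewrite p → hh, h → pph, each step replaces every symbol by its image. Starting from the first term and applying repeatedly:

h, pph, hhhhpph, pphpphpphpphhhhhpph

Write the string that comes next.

φ(pphpphpphpphhhhhpph) expands symbol-by-symbol to hh hh pph hh hh pph hh hh pph hh hh pph pph pph pph pph hh hh pph; joining the 19 pieces gives the next term.

hhhhpphhhhhpphhhhhpphhhhhpphpphpphpphpphhhhhpph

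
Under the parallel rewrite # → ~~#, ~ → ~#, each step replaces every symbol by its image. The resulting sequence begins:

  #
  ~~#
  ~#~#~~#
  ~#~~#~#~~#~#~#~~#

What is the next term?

Rewriting the 17 symbols of ~#~~#~#~~#~#~#~~# one by one yields ~# ~~# ~# ~# ~~# ~# ~~# ~# ~# ~~# ~# ~~# ~# ~~# ~# ~# ~~#; concatenated:

~#~~#~#~#~~#~#~~#~#~#~~#~#~~#~#~~#~#~#~~#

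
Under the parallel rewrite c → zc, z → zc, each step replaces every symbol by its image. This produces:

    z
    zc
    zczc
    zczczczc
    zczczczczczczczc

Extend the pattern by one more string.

Rewriting the 16 symbols of zczczczczczczczc one by one yields zc zc zc zc zc zc zc zc zc zc zc zc zc zc zc zc; concatenated:

zczczczczczczczczczczczczczczczc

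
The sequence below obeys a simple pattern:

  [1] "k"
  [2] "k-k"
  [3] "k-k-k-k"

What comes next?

k-k-k-k-k-k-k-k

s(k+1) = s(k)·-·s(k) — each term doubles the last with '-' between the halves.
One more doubling of k-k-k-k gives the answer.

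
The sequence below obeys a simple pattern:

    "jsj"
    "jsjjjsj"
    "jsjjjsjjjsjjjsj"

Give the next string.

Every step duplicates the string with 'j' between the halves.
Doubling jsjjjsjjjsjjjsj with 'j' between the halves:

jsjjjsjjjsjjjsjjjsjjjsjjjsjjjsj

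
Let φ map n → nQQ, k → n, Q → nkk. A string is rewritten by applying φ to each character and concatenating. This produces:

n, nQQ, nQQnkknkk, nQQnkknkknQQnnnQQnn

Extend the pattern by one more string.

Rewriting the 19 symbols of nQQnkknkknQQnnnQQnn one by one yields nQQ nkk nkk nQQ n n nQQ n n nQQ nkk nkk nQQ nQQ nQQ nkk nkk nQQ nQQ; concatenated:

nQQnkknkknQQnnnQQnnnQQnkknkknQQnQQnQQnkknkknQQnQQ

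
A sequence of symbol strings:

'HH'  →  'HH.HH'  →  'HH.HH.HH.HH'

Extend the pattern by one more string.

Each string is two copies of the previous one joined by '.'.
Doubling HH.HH.HH.HH with '.' between the halves:

HH.HH.HH.HH.HH.HH.HH.HH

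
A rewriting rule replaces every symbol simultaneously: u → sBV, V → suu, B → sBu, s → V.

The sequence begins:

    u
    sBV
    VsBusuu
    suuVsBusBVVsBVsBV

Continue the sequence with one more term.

VsBVsBVsuuVsBusBVVsBusuusuuVsBusuuVsBusuu

φ(suuVsBusBVVsBVsBV) expands symbol-by-symbol to V sBV sBV suu V sBu sBV V sBu suu suu V sBu suu V sBu suu; joining the 17 pieces gives the next term.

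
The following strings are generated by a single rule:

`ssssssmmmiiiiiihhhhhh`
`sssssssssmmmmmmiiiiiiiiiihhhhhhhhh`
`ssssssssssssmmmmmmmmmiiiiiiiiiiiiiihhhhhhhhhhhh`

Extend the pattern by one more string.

sssssssssssssssmmmmmmmmmmmmiiiiiiiiiiiiiiiiiihhhhhhhhhhhhhhh

The n-th term is 3n+3 s's then 3n m's then 4n+2 i's then 3n+3 h's (n = 1, 2, …).
Setting n = 4 gives 15, 12, 18, 15 characters in each block.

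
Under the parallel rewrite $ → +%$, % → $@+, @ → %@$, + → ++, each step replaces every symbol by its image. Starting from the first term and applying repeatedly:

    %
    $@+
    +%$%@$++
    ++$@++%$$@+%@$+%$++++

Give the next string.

Applying the rule to each of the 21 symbols of ++$@++%$$@+%@$+%$++++ gives the pieces ++ ++ +%$ %@$ ++ ++ $@+ +%$ +%$ %@$ ++ $@+ %@$ +%$ ++ $@+ +%$ ++ ++ ++ ++, which concatenate to the answer.

+++++%$%@$++++$@++%$+%$%@$++$@+%@$+%$++$@++%$++++++++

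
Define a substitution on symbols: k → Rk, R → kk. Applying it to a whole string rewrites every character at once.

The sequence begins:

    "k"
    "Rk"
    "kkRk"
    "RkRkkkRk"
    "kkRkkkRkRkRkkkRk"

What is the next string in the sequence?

φ(kkRkkkRkRkRkkkRk) expands symbol-by-symbol to Rk Rk kk Rk Rk Rk kk Rk kk Rk kk Rk Rk Rk kk Rk; joining the 16 pieces gives the next term.

RkRkkkRkRkRkkkRkkkRkkkRkRkRkkkRk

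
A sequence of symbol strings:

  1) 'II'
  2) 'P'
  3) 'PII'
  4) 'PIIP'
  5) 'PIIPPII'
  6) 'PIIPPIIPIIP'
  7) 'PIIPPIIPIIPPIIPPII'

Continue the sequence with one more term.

Each term (from the third on) is the previous term followed by the one before it: term 3 = P·II = PII.
The next term joins PIIPPIIPIIPPIIPPII and PIIPPIIPIIP.

PIIPPIIPIIPPIIPPIIPIIPPIIPIIP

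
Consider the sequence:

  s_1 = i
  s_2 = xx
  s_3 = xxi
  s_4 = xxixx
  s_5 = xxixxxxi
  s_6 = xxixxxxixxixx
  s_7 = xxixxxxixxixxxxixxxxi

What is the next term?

xxixxxxixxixxxxixxxxixxixxxxixxixx

From term 3 onward, concatenate the last term with the second-to-last: xx·i = xxi, xxi·xx = xxixx, …
Continuing: xxixxxxixxixxxxixxxxi · xxixxxxixxixx gives term 8.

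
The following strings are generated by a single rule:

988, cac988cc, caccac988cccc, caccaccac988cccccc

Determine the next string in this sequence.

Every step adds cac to the front and cc to the end of the previous string.
Applying this once more to caccaccac988cccccc:

caccaccaccac988cccccccc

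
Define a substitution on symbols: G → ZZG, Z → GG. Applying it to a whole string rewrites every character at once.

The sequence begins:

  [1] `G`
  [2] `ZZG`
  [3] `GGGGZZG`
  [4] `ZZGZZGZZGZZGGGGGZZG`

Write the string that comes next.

GGGGZZGGGGGZZGGGGGZZGGGGGZZGZZGZZGZZGZZGGGGGZZG

Applying the rule to each of the 19 symbols of ZZGZZGZZGZZGGGGGZZG gives the pieces GG GG ZZG GG GG ZZG GG GG ZZG GG GG ZZG ZZG ZZG ZZG ZZG GG GG ZZG, which concatenate to the answer.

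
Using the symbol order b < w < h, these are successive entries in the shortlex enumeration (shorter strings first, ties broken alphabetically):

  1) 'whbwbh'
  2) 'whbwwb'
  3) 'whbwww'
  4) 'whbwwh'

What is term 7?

whbwhh

Stepping forward 3 times from whbwwh: whbwwh → whbwhb → whbwhw, then the target.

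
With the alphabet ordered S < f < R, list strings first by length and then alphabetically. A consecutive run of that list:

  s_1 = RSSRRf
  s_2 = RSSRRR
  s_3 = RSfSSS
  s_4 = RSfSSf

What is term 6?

Continuing the enumeration 2 steps past RSfSSf: RSfSSf → RSfSSR → (answer).

RSfSfS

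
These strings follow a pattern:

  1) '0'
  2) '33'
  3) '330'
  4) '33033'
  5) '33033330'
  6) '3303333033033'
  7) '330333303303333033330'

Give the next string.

From term 3 onward, concatenate the last term with the second-to-last: 33·0 = 330, 330·33 = 33033, …
So term 8 is 330333303303333033330·3303333033033.

3303333033033330333303303333033033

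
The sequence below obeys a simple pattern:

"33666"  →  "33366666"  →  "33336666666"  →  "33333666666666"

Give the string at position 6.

33333336666666666666

Each string has the form 3^{n+1} 6^{2n+1} (n = 1, 2, …).
Setting n = 6 gives 7, 13 characters in each block.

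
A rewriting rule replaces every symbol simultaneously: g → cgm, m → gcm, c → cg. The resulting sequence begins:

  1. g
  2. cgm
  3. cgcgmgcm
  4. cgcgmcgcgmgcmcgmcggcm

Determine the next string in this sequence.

cgcgmcgcgmgcmcgcgmcgcgmgcmcgmcggcmcgcgmgcmcgcgmcgmcggcm

φ(cgcgmcgcgmgcmcgmcggcm) expands symbol-by-symbol to cg cgm cg cgm gcm cg cgm cg cgm gcm cgm cg gcm cg cgm gcm cg cgm cgm cg gcm; joining the 21 pieces gives the next term.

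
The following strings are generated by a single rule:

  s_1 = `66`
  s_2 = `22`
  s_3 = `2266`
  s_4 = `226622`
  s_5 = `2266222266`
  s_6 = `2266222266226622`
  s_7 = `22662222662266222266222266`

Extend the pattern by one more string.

226622226622662222662222662266222266226622

This is a Fibonacci-style word recurrence s(k) = s(k−1)·s(k−2): e.g. 22·66 = 2266.
Continuing: 22662222662266222266222266 · 2266222266226622 gives term 8.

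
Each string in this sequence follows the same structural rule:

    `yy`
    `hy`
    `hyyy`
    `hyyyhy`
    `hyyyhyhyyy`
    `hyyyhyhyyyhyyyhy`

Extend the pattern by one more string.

hyyyhyhyyyhyyyhyhyyyhyhyyy

This is a Fibonacci-style word recurrence s(k) = s(k−1)·s(k−2): e.g. hy·yy = hyyy.
Continuing: hyyyhyhyyyhyyyhy · hyyyhyhyyy gives term 7.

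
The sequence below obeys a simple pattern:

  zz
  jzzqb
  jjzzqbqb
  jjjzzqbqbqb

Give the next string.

Every step adds j to the front and qb to the end of the previous string.
One more step from jjjzzqbqbqb gives the answer.

jjjjzzqbqbqbqb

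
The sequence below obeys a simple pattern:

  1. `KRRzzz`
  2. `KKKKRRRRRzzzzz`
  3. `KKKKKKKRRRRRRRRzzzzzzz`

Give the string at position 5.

Reading off run lengths: K runs 1, 4, 7; R runs 2, 5, 8; z runs 3, 5, 7 — each is linear in n (n = 1, 2, …).
For term 5, n = 5, so the run lengths are 13, 14, 11.

KKKKKKKKKKKKKRRRRRRRRRRRRRRzzzzzzzzzzz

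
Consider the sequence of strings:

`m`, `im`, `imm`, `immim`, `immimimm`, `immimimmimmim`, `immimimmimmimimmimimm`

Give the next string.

Each term (from the third on) is the previous term followed by the one before it: term 3 = im·m = imm.
The next term joins immimimmimmimimmimimm and immimimmimmim.

immimimmimmimimmimimmimmimimmimmim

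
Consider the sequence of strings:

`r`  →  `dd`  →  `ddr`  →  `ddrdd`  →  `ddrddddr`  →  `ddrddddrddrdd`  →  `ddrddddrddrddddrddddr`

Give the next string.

This is a Fibonacci-style word recurrence s(k) = s(k−1)·s(k−2): e.g. dd·r = ddr.
So term 8 is ddrddddrddrddddrddddr·ddrddddrddrdd.

ddrddddrddrddddrddddrddrddddrddrdd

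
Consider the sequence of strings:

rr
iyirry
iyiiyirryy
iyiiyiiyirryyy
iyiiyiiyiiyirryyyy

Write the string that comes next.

s(k+1) = iyi·s(k)·y, so each term gains iyi as a prefix and y as a suffix.
One more step from iyiiyiiyiiyirryyyy gives the answer.

iyiiyiiyiiyiiyirryyyyy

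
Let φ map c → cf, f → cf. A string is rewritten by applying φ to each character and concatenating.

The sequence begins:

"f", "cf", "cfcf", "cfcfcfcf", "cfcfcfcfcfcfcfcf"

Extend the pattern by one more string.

Rewriting the 16 symbols of cfcfcfcfcfcfcfcf one by one yields cf cf cf cf cf cf cf cf cf cf cf cf cf cf cf cf; concatenated:

cfcfcfcfcfcfcfcfcfcfcfcfcfcfcfcf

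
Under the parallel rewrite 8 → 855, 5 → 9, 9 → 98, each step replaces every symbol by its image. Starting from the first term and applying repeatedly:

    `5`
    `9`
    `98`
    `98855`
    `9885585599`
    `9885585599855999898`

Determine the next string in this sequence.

φ(9885585599855999898) expands symbol-by-symbol to 98 855 855 9 9 855 9 9 98 98 855 9 9 98 98 98 855 98 855; joining the 19 pieces gives the next term.

98855855998559998988559998989885598855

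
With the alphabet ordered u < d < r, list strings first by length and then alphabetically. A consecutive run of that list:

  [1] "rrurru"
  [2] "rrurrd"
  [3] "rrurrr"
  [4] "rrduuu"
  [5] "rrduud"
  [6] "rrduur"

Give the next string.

rrdudu

Treat rrduur as a base-3 numeral over the given alphabet and add one, carrying through any trailing r's.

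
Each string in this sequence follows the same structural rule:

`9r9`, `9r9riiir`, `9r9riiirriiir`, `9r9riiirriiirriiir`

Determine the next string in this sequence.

Each term is the previous one with riiir appended.
Applying this once more to 9r9riiirriiirriiir:

9r9riiirriiirriiirriiir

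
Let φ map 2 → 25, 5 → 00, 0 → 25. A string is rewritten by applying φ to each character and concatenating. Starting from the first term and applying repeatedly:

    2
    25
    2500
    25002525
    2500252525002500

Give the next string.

Applying the rule to each of the 16 symbols of 2500252525002500 gives the pieces 25 00 25 25 25 00 25 00 25 00 25 25 25 00 25 25, which concatenate to the answer.

25002525250025002500252525002525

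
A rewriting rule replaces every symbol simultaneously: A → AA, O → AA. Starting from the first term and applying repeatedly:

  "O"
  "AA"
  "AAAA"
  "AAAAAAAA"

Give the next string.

Rewriting each symbol of AAAAAAAA: A→AA, A→AA, A→AA, A→AA, A→AA, A→AA, A→AA, A→AA, which concatenates to AA AA AA AA AA AA AA AA.

AAAAAAAAAAAAAAAA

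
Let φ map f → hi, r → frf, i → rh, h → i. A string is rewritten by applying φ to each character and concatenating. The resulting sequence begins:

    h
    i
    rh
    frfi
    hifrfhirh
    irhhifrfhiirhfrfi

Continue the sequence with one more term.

rhfrfiirhhifrfhiirhrhfrfihifrfhirh

Replace each of the 17 characters of irhhifrfhiirhfrfi in place — rh frf i i rh hi frf hi i rh rh frf i hi frf hi rh — and concatenate.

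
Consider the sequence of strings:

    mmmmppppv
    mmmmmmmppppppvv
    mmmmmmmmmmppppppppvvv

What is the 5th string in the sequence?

The n-th term is 3n-2 m's then 2n p's then n-1 v's, where the shown terms are n = 2, 3, 4.
For term 5, n = 6, so the run lengths are 16, 12, 5.

mmmmmmmmmmmmmmmmppppppppppppvvvvv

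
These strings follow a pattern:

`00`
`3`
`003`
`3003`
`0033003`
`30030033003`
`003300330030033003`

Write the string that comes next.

From term 3 onward, concatenate the second-to-last term with the last: 00·3 = 003, 3·003 = 3003, …
So term 8 is 30030033003·003300330030033003.

30030033003003300330030033003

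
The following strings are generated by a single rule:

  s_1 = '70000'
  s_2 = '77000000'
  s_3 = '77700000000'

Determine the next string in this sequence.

Term n consists of n-1 7's, followed by 2n 0's, where the shown terms are n = 2, 3, 4.
Setting n = 5 gives 4, 10 characters in each block.

77770000000000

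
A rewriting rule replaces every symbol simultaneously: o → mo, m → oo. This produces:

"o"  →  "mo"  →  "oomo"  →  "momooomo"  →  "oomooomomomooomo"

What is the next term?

momooomomomooomooomooomomomooomo

Replace each of the 16 characters of oomooomomomooomo in place — mo mo oo mo mo mo oo mo oo mo oo mo mo mo oo mo — and concatenate.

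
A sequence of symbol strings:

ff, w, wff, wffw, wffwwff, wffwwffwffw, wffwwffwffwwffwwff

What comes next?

From term 3 onward, concatenate the last term with the second-to-last: w·ff = wff, wff·w = wffw, …
Continuing: wffwwffwffwwffwwff · wffwwffwffw gives term 8.

wffwwffwffwwffwwffwffwwffwffw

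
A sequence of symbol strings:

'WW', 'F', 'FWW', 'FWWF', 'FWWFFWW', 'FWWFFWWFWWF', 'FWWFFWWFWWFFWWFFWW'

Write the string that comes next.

FWWFFWWFWWFFWWFFWWFWWFFWWFWWF

This is a Fibonacci-style word recurrence s(k) = s(k−1)·s(k−2): e.g. F·WW = FWW.
So term 8 is FWWFFWWFWWFFWWFFWW·FWWFFWWFWWF.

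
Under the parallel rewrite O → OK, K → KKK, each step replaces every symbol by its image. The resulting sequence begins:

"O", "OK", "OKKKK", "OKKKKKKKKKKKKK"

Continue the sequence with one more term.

OKKKKKKKKKKKKKKKKKKKKKKKKKKKKKKKKKKKKKKKK

Applying the rule to each of the 14 symbols of OKKKKKKKKKKKKK gives the pieces OK KKK KKK KKK KKK KKK KKK KKK KKK KKK KKK KKK KKK KKK, which concatenate to the answer.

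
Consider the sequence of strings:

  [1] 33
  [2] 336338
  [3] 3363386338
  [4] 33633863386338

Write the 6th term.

The strings grow by a fixed suffix 6338 each time.
From 33633863386338, 2 further steps: 33633863386338 → 336338633863386338 → (answer).

3363386338633863386338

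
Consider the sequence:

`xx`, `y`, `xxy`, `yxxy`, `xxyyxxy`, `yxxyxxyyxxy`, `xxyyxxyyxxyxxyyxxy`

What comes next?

yxxyxxyyxxyxxyyxxyyxxyxxyyxxy

From term 3 onward, concatenate the second-to-last term with the last: xx·y = xxy, y·xxy = yxxy, …
Continuing: yxxyxxyyxxy · xxyyxxyyxxyxxyyxxy gives term 8.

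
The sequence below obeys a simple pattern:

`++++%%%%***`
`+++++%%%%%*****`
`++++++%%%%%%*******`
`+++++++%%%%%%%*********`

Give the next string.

Reading off run lengths: + runs 4, 5, 6, 7; % runs 4, 5, 6, 7; * runs 3, 5, 7, 9 — each is linear in n, where the shown terms are n = 2, 3, 4, 5.
At n = 6 the blocks have lengths 8, 8, 11.

++++++++%%%%%%%%***********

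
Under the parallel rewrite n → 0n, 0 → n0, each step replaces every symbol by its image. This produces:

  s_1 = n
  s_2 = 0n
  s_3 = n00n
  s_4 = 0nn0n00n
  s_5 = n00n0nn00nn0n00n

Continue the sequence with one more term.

Rewriting the 16 symbols of n00n0nn00nn0n00n one by one yields 0n n0 n0 0n n0 0n 0n n0 n0 0n 0n n0 0n n0 n0 0n; concatenated:

0nn0n00nn00n0nn0n00n0nn00nn0n00n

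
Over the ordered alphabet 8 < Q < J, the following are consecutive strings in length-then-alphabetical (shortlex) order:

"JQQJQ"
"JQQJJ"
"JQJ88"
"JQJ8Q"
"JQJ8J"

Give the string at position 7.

Advancing 2 positions from JQJ8J through JQJ8J → JQJQ8 reaches term 7.

JQJQQ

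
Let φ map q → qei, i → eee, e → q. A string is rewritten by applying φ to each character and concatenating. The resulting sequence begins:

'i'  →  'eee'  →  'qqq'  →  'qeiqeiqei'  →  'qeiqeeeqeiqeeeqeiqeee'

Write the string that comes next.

Applying the rule to each of the 21 symbols of qeiqeeeqeiqeeeqeiqeee gives the pieces qei q eee qei q q q qei q eee qei q q q qei q eee qei q q q, which concatenate to the answer.

qeiqeeeqeiqqqqeiqeeeqeiqqqqeiqeeeqeiqqq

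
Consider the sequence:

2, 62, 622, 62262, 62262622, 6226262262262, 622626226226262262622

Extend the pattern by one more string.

6226262262262622626226226262262262

From term 3 onward, concatenate the last term with the second-to-last: 62·2 = 622, 622·62 = 62262, …
The next term joins 622626226226262262622 and 6226262262262.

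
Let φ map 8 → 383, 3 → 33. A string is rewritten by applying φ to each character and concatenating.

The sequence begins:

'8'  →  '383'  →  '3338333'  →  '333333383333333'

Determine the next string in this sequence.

Replace each of the 15 characters of 333333383333333 in place — 33 33 33 33 33 33 33 383 33 33 33 33 33 33 33 — and concatenate.

3333333333333338333333333333333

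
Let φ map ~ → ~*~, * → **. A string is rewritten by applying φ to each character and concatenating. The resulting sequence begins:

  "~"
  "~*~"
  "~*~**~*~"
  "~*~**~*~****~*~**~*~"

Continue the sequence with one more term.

~*~**~*~****~*~**~*~********~*~**~*~****~*~**~*~

Replace each of the 20 characters of ~*~**~*~****~*~**~*~ in place — ~*~ ** ~*~ ** ** ~*~ ** ~*~ ** ** ** ** ~*~ ** ~*~ ** ** ~*~ ** ~*~ — and concatenate.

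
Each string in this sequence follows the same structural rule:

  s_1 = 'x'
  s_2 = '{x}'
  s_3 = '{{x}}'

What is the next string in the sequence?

Every step adds { to the front and } to the end of the previous string.
Applying this once more to {{x}}:

{{{x}}}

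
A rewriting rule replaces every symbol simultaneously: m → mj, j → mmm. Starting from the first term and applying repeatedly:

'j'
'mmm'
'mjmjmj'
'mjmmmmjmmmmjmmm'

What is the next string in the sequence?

mjmmmmjmjmjmjmmmmjmjmjmjmmmmjmjmj

φ(mjmmmmjmmmmjmmm) expands symbol-by-symbol to mj mmm mj mj mj mj mmm mj mj mj mj mmm mj mj mj; joining the 15 pieces gives the next term.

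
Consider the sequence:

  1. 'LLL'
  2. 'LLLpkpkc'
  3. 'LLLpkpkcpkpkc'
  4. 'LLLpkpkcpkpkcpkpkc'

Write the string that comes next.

The strings grow by a fixed suffix pkpkc each time.
Applying this once more to LLLpkpkcpkpkcpkpkc:

LLLpkpkcpkpkcpkpkcpkpkc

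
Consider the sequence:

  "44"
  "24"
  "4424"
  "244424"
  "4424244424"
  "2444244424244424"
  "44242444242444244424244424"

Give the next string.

244424442424442444242444242444244424244424

Each term (from the third on) is the two preceding terms concatenated in order: term 3 = 44·24 = 4424.
The next term joins 2444244424244424 and 44242444242444244424244424.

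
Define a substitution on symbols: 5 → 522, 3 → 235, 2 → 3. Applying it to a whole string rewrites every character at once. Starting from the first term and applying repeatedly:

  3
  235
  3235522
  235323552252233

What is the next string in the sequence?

323552223532355225223352233235235

Replace each of the 15 characters of 235323552252233 in place — 3 235 522 235 3 235 522 522 3 3 522 3 3 235 235 — and concatenate.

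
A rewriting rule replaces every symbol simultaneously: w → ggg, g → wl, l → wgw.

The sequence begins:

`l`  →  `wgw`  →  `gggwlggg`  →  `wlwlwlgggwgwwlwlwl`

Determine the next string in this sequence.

gggwgwgggwgwgggwgwwlwlwlgggwlggggggwgwgggwgwgggwgw

Replace each of the 18 characters of wlwlwlgggwgwwlwlwl in place — ggg wgw ggg wgw ggg wgw wl wl wl ggg wl ggg ggg wgw ggg wgw ggg wgw — and concatenate.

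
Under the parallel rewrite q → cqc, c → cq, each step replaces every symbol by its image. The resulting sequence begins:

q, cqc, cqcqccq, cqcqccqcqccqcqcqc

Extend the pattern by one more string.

φ(cqcqccqcqccqcqcqc) expands symbol-by-symbol to cq cqc cq cqc cq cq cqc cq cqc cq cq cqc cq cqc cq cqc cq; joining the 17 pieces gives the next term.

cqcqccqcqccqcqcqccqcqccqcqcqccqcqccqcqccq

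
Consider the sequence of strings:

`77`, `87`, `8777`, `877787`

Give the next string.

From term 3 onward, concatenate the last term with the second-to-last: 87·77 = 8777, 8777·87 = 877787, …
So term 5 is 877787·8777.

8777878777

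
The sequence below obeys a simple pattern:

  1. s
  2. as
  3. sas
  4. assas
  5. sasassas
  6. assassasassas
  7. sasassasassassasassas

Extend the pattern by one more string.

Each term (from the third on) is the two preceding terms concatenated in order: term 3 = s·as = sas.
The next term joins assassasassas and sasassasassassasassas.

assassasassassasassasassassasassas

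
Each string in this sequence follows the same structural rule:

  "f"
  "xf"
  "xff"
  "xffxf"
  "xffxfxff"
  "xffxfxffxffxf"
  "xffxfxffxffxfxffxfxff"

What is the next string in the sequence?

From term 3 onward, concatenate the last term with the second-to-last: xf·f = xff, xff·xf = xffxf, …
The next term joins xffxfxffxffxfxffxfxff and xffxfxffxffxf.

xffxfxffxffxfxffxfxffxffxfxffxffxf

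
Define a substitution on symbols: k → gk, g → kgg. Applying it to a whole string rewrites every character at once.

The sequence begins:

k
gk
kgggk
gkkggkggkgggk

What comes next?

kgggkgkkggkgggkkggkgggkkggkggkgggk

φ(gkkggkggkgggk) expands symbol-by-symbol to kgg gk gk kgg kgg gk kgg kgg gk kgg kgg kgg gk; joining the 13 pieces gives the next term.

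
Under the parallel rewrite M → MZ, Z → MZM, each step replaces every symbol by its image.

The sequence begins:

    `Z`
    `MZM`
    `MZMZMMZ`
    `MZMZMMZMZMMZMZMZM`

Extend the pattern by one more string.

MZMZMMZMZMMZMZMZMMZMZMMZMZMZMMZMZMMZMZMMZ

φ(MZMZMMZMZMMZMZMZM) expands symbol-by-symbol to MZ MZM MZ MZM MZ MZ MZM MZ MZM MZ MZ MZM MZ MZM MZ MZM MZ; joining the 17 pieces gives the next term.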